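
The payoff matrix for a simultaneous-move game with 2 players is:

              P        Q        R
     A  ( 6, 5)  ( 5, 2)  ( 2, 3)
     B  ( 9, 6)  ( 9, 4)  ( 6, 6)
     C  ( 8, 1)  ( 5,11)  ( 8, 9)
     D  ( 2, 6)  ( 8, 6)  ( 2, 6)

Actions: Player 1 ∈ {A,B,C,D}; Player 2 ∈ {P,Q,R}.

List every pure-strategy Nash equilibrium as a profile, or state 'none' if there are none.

(A,P): not NE [P1→B gives 9>6]
(A,Q): not NE [P1→B gives 9>5; P2→P gives 5>2]
(A,R): not NE [P1→C gives 8>2; P2→P gives 5>3]
(B,P): NE
(B,Q): not NE [P2→R gives 6>4]
(B,R): not NE [P1→C gives 8>6]
(C,P): not NE [P1→B gives 9>8; P2→Q gives 11>1]
(C,Q): not NE [P1→B gives 9>5]
(C,R): not NE [P2→Q gives 11>9]
(D,P): not NE [P1→B gives 9>2]
(D,Q): not NE [P1→B gives 9>8]
(D,R): not NE [P1→C gives 8>2]

PSNE = {(B,P)}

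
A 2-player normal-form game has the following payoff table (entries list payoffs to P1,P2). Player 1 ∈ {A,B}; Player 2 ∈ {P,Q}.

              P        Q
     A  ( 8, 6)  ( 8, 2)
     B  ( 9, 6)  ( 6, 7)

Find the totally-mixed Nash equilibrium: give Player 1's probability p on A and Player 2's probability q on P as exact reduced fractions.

P1 indiff ⇒ q·8+(1-q)·8 = q·9+(1-q)·6 ⇒ q(-1) = (1-q)(-2) ⇒ q = 2/3
P2 indiff ⇒ p·6+(1-p)·6 = p·2+(1-p)·7 ⇒ p(4) = (1-p)(1) ⇒ p = 1/5

(p,q) = (1/5, 2/3)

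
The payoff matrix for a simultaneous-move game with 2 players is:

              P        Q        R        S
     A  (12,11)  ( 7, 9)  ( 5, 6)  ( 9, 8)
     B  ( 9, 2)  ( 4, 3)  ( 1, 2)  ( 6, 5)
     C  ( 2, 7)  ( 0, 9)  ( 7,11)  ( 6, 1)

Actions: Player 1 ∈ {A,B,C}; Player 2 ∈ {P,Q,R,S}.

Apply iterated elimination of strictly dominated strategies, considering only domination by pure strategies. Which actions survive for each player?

P1 drop B (A beats it: P:12>9 Q:7>4 R:5>1 S:9>6)
P2 drop S (P beats it: A:11>8 C:7>1)
P1→{A,C} P2→{P,Q,R}

Survivors P1:{A,C} P2:{P,Q,R}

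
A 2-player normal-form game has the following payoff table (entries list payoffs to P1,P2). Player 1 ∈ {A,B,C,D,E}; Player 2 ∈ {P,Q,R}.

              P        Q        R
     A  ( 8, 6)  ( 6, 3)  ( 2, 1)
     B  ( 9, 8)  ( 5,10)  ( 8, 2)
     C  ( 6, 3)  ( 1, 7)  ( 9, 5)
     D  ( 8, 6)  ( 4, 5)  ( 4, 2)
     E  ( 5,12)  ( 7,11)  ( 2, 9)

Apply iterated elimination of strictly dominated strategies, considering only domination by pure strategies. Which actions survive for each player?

Remaining: P1:{A,B,E} P2:{P,Q}

P1 drop D (B beats it: P:9>8 Q:5>4 R:8>4)
P2 drop R (Q beats it: A:3>1 B:10>2 C:7>5 E:11>9)
P1 drop C (A beats it: P:8>6 Q:6>1)
P1→{A,B,E} P2→{P,Q}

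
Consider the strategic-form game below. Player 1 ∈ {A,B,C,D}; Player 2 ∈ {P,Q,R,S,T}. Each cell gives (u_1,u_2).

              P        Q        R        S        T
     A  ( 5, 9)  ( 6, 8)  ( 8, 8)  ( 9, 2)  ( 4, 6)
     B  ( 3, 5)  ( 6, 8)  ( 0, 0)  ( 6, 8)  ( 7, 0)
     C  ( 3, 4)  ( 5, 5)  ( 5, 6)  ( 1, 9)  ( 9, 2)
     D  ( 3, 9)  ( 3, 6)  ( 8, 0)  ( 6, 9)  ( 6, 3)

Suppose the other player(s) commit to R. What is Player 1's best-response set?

argmax u_1 = {A,D}

u_1(A vs R) = 8
u_1(B vs R) = 0
u_1(C vs R) = 5
u_1(D vs R) = 8
max payoff 8 at {A,D}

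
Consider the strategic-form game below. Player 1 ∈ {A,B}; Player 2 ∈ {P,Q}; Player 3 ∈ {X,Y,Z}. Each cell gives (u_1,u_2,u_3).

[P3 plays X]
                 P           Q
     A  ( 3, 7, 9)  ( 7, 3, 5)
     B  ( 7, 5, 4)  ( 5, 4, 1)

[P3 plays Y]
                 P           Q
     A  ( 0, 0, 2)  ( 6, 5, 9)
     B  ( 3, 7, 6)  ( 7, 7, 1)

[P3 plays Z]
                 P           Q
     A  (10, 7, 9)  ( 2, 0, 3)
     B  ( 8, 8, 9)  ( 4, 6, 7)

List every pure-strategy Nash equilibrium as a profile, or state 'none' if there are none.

(A,P,X): not NE [P1→B gives 7>3]
(A,P,Y): not NE [P1→B gives 3>0; P2→Q gives 5>0; P3→Z gives 9>2]
(A,P,Z): NE
(A,Q,X): not NE [P2→P gives 7>3; P3→Y gives 9>5]
(A,Q,Y): not NE [P1→B gives 7>6]
(A,Q,Z): not NE [P1→B gives 4>2; P2→P gives 7>0; P3→Y gives 9>3]
(B,P,X): not NE [P3→Z gives 9>4]
(B,P,Y): not NE [P3→Z gives 9>6]
(B,P,Z): not NE [P1→A gives 10>8]
(B,Q,X): not NE [P1→A gives 7>5; P2→P gives 5>4; P3→Z gives 7>1]
(B,Q,Y): not NE [P3→Z gives 7>1]
(B,Q,Z): not NE [P2→P gives 8>6]

Nash profiles: (A,P,Z)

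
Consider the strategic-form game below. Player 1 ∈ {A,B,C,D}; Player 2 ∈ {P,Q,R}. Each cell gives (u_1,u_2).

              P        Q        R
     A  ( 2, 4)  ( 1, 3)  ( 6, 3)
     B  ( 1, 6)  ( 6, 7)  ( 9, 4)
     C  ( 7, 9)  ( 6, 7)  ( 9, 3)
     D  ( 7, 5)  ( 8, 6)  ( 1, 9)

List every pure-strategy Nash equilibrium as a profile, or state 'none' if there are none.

Nash profiles: (C,P)

(A,P): not NE [P1→D gives 7>2]
(A,Q): not NE [P1→D gives 8>1; P2→P gives 4>3]
(A,R): not NE [P1→C gives 9>6; P2→P gives 4>3]
(B,P): not NE [P1→D gives 7>1; P2→Q gives 7>6]
(B,Q): not NE [P1→D gives 8>6]
(B,R): not NE [P2→Q gives 7>4]
(C,P): NE
(C,Q): not NE [P1→D gives 8>6; P2→P gives 9>7]
(C,R): not NE [P2→P gives 9>3]
(D,P): not NE [P2→R gives 9>5]
(D,Q): not NE [P2→R gives 9>6]
(D,R): not NE [P1→C gives 9>1]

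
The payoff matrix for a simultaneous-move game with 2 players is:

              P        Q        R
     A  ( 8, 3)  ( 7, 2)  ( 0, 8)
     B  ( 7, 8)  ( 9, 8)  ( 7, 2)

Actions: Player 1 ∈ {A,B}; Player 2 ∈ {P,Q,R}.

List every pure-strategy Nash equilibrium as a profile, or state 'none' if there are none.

NE set: (B,Q)

(A,P): not NE [P2→R gives 8>3]
(A,Q): not NE [P1→B gives 9>7; P2→R gives 8>2]
(A,R): not NE [P1→B gives 7>0]
(B,P): not NE [P1→A gives 8>7]
(B,Q): NE
(B,R): not NE [P2→Q gives 8>2]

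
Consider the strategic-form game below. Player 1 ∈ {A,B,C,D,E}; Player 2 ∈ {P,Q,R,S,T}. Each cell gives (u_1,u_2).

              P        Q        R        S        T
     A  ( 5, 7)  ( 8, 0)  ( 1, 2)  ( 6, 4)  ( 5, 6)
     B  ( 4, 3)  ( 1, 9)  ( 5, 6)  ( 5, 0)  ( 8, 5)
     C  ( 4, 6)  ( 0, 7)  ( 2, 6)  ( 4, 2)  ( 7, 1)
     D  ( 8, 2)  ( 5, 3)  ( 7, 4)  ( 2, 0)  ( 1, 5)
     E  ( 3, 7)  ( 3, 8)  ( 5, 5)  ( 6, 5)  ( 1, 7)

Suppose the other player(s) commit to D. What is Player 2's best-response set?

BR_2 = {T}

u_2(P vs D) = 2
u_2(Q vs D) = 3
u_2(R vs D) = 4
u_2(S vs D) = 0
u_2(T vs D) = 5
max payoff 5 at {T}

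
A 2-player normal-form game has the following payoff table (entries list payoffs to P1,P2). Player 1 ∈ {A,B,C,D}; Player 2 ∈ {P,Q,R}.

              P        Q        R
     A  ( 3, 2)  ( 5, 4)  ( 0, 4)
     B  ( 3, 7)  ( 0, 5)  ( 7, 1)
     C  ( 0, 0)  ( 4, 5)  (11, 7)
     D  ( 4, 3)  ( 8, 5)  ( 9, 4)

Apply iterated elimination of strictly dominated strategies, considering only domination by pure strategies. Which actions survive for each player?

IESDS → P1:{C,D} P2:{Q,R}

P1 drop A (D beats it: P:4>3 Q:8>5 R:9>0)
P1 drop B (D beats it: P:4>3 Q:8>0 R:9>7)
P2 drop P (Q beats it: C:5>0 D:5>3)
P1→{C,D} P2→{Q,R}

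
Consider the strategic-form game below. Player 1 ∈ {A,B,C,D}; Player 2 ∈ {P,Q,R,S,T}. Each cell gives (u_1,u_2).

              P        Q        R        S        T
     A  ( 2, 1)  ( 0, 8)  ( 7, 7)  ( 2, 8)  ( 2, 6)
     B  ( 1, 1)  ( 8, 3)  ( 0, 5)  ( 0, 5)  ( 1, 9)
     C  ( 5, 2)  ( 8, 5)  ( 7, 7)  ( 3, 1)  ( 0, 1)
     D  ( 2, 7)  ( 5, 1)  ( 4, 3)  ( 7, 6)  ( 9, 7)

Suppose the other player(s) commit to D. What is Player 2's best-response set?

P2 best: {P,T}

u_2(P vs D) = 7
u_2(Q vs D) = 1
u_2(R vs D) = 3
u_2(S vs D) = 6
u_2(T vs D) = 7
max payoff 7 at {P,T}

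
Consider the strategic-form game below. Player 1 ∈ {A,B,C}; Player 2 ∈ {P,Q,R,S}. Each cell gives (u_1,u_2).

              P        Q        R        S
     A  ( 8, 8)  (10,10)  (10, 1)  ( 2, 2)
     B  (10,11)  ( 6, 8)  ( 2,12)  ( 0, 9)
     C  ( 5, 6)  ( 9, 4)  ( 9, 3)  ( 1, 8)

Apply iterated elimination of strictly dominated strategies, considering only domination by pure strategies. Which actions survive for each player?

P1 drop C (A beats it: P:8>5 Q:10>9 R:10>9 S:2>1)
P2 drop S (P beats it: A:8>2 B:11>9)
P1→{A,B} P2→{P,Q,R}

Survivors P1:{A,B} P2:{P,Q,R}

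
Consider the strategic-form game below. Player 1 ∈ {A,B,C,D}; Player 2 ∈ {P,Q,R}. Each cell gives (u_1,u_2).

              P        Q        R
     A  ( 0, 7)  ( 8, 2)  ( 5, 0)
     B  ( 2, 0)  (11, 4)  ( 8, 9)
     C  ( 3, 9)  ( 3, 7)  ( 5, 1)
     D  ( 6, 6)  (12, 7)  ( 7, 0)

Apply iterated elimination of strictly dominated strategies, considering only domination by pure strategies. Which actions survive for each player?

P1 drop A (B beats it: P:2>0 Q:11>8 R:8>5)
P1 drop C (D beats it: P:6>3 Q:12>3 R:7>5)
P2 drop P (Q beats it: B:4>0 D:7>6)
P1→{B,D} P2→{Q,R}

IESDS → P1:{B,D} P2:{Q,R}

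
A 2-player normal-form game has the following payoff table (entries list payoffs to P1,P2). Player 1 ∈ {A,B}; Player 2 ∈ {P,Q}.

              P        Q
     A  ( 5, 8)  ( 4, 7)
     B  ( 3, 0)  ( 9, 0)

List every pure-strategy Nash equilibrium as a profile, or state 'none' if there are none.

PSNE = {(A,P), (B,Q)}

(A,P): NE
(A,Q): not NE [P1→B gives 9>4; P2→P gives 8>7]
(B,P): not NE [P1→A gives 5>3]
(B,Q): NE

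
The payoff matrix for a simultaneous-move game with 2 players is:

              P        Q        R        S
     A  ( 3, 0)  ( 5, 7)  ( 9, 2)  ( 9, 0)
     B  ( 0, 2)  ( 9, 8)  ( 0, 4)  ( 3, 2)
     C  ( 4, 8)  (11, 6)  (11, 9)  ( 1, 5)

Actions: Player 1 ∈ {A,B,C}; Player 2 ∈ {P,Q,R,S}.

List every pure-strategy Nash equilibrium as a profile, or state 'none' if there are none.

(A,P): not NE [P1→C gives 4>3; P2→Q gives 7>0]
(A,Q): not NE [P1→C gives 11>5]
(A,R): not NE [P1→C gives 11>9; P2→Q gives 7>2]
(A,S): not NE [P2→Q gives 7>0]
(B,P): not NE [P1→C gives 4>0; P2→Q gives 8>2]
(B,Q): not NE [P1→C gives 11>9]
(B,R): not NE [P1→C gives 11>0; P2→Q gives 8>4]
(B,S): not NE [P1→A gives 9>3; P2→Q gives 8>2]
(C,P): not NE [P2→R gives 9>8]
(C,Q): not NE [P2→R gives 9>6]
(C,R): NE
(C,S): not NE [P1→A gives 9>1; P2→R gives 9>5]

NE set: (C,R)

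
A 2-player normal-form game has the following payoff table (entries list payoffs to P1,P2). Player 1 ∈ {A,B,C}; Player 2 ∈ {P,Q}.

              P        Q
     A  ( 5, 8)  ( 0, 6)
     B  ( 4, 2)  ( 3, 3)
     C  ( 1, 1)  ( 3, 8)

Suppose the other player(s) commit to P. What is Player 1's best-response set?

u_1(A vs P) = 5
u_1(B vs P) = 4
u_1(C vs P) = 1
max payoff 5 at {A}

argmax u_1 = {A}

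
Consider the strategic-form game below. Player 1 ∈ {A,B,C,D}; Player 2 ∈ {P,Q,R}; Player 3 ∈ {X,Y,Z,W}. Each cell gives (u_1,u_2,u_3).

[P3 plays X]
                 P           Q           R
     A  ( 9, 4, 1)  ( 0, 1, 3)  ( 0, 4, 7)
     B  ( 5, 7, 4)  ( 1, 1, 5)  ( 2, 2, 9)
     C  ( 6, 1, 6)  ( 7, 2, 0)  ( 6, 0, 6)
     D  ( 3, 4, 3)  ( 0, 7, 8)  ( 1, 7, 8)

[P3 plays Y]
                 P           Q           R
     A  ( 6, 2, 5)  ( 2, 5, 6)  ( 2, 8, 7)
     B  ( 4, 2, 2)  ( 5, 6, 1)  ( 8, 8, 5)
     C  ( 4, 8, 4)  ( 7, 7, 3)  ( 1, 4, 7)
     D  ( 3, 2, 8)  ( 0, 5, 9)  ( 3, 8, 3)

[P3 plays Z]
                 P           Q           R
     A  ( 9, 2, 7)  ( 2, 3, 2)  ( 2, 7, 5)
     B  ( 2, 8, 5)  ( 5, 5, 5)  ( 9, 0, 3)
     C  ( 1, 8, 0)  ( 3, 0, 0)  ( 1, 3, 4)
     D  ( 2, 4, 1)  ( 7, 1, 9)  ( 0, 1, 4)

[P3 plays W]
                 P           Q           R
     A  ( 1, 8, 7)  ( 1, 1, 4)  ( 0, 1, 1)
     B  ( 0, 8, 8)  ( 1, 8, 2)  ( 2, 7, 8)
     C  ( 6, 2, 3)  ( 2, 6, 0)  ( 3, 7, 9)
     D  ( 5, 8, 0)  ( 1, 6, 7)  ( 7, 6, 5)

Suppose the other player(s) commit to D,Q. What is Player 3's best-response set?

u_3(X vs D,Q) = 8
u_3(Y vs D,Q) = 9
u_3(Z vs D,Q) = 9
u_3(W vs D,Q) = 7
max payoff 9 at {Y,Z}

argmax u_3 = {Y,Z}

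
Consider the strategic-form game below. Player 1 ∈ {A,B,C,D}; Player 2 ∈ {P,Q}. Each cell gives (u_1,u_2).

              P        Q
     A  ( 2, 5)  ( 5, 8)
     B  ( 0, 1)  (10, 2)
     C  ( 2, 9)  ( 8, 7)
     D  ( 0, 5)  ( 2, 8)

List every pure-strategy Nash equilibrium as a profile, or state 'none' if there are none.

(A,P): not NE [P2→Q gives 8>5]
(A,Q): not NE [P1→B gives 10>5]
(B,P): not NE [P1→C gives 2>0; P2→Q gives 2>1]
(B,Q): NE
(C,P): NE
(C,Q): not NE [P1→B gives 10>8; P2→P gives 9>7]
(D,P): not NE [P1→C gives 2>0; P2→Q gives 8>5]
(D,Q): not NE [P1→B gives 10>2]

NE set: (B,Q), (C,P)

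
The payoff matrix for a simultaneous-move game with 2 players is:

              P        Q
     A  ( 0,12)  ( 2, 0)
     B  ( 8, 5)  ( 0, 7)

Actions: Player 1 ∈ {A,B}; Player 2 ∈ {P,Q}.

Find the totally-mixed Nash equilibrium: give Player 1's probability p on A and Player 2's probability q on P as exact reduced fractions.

P1 indiff ⇒ q·0+(1-q)·2 = q·8+(1-q)·0 ⇒ q(-8) = (1-q)(-2) ⇒ q = 1/5
P2 indiff ⇒ p·12+(1-p)·5 = p·0+(1-p)·7 ⇒ p(12) = (1-p)(2) ⇒ p = 1/7

(p,q) = (1/7, 1/5)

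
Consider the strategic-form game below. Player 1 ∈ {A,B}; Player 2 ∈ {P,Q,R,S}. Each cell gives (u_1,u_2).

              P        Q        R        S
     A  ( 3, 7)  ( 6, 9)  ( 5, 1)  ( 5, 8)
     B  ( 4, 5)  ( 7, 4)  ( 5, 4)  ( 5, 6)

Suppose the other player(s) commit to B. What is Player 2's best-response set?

u_2(P vs B) = 5
u_2(Q vs B) = 4
u_2(R vs B) = 4
u_2(S vs B) = 6
max payoff 6 at {S}

P2 best: {S}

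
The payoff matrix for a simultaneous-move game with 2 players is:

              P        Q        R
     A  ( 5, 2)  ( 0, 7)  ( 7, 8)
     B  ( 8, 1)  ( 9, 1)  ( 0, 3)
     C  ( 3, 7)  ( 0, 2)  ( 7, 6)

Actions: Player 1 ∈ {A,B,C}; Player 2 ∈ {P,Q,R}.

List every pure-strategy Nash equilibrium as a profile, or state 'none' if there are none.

Nash profiles: (A,R)

(A,P): not NE [P1→B gives 8>5; P2→R gives 8>2]
(A,Q): not NE [P1→B gives 9>0; P2→R gives 8>7]
(A,R): NE
(B,P): not NE [P2→R gives 3>1]
(B,Q): not NE [P2→R gives 3>1]
(B,R): not NE [P1→C gives 7>0]
(C,P): not NE [P1→B gives 8>3]
(C,Q): not NE [P1→B gives 9>0; P2→P gives 7>2]
(C,R): not NE [P2→P gives 7>6]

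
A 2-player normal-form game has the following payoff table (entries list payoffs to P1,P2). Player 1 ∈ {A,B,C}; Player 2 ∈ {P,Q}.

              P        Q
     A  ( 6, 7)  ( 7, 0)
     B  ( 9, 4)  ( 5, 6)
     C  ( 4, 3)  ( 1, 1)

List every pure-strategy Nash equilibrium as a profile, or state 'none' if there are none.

(A,P): not NE [P1→B gives 9>6]
(A,Q): not NE [P2→P gives 7>0]
(B,P): not NE [P2→Q gives 6>4]
(B,Q): not NE [P1→A gives 7>5]
(C,P): not NE [P1→B gives 9>4]
(C,Q): not NE [P1→A gives 7>1; P2→P gives 3>1]

PSNE: ∅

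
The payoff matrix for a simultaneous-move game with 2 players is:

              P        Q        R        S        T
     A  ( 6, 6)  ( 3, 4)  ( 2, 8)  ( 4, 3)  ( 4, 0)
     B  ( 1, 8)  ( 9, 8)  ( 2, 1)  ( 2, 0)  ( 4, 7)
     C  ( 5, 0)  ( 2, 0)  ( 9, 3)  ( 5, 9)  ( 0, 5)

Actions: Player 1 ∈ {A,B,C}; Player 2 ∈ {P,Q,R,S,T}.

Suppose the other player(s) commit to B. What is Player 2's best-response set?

BR_2 = {P,Q}

u_2(P vs B) = 8
u_2(Q vs B) = 8
u_2(R vs B) = 1
u_2(S vs B) = 0
u_2(T vs B) = 7
max payoff 8 at {P,Q}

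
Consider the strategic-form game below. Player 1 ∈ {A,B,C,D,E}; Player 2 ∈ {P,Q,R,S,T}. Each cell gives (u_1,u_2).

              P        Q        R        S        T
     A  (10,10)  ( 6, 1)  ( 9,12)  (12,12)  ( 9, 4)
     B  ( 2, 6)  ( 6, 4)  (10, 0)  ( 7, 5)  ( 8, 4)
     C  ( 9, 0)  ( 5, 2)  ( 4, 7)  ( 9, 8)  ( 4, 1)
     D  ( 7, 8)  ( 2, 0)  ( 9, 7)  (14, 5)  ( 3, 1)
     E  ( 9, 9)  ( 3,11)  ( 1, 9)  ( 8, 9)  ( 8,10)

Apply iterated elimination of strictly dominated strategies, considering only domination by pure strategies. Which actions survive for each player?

IESDS → P1:{A,B,D} P2:{P,R,S}

P1 drop C (A beats it: P:10>9 Q:6>5 R:9>4 S:12>9 T:9>4)
P1 drop E (A beats it: P:10>9 Q:6>3 R:9>1 S:12>8 T:9>8)
P2 drop Q (P beats it: A:10>1 B:6>4 D:8>0)
P2 drop T (P beats it: A:10>4 B:6>4 D:8>1)
P1→{A,B,D} P2→{P,R,S}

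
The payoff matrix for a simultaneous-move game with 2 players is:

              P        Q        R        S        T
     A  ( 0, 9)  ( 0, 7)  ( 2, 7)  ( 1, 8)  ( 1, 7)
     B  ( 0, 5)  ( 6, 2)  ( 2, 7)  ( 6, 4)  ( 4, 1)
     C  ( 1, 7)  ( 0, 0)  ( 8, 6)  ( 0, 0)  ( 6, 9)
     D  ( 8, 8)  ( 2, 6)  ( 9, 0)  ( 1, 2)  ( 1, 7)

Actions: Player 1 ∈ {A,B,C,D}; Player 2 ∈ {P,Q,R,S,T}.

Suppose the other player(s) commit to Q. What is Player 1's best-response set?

BR_1 = {B}

u_1(A vs Q) = 0
u_1(B vs Q) = 6
u_1(C vs Q) = 0
u_1(D vs Q) = 2
max payoff 6 at {B}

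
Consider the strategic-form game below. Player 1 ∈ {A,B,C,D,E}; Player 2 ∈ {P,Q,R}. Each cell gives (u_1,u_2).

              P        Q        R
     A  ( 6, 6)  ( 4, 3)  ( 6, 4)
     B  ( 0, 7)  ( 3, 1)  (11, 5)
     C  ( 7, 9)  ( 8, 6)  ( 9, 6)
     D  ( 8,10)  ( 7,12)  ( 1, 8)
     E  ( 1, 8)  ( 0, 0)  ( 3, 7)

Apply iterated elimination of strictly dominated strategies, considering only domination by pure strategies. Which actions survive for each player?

IESDS → P1:{C,D} P2:{P,Q}

P1 drop A (C beats it: P:7>6 Q:8>4 R:9>6)
P1 drop E (C beats it: P:7>1 Q:8>0 R:9>3)
P2 drop R (P beats it: B:7>5 C:9>6 D:10>8)
P1 drop B (C beats it: P:7>0 Q:8>3)
P1→{C,D} P2→{P,Q}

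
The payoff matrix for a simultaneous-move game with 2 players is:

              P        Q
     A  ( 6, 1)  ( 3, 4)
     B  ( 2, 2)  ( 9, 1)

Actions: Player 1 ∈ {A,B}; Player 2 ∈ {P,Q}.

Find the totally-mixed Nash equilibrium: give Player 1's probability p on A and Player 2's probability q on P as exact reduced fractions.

(p,q) = (1/4, 3/5)

P1 indiff ⇒ q·6+(1-q)·3 = q·2+(1-q)·9 ⇒ q(4) = (1-q)(6) ⇒ q = 3/5
P2 indiff ⇒ p·1+(1-p)·2 = p·4+(1-p)·1 ⇒ p(-3) = (1-p)(-1) ⇒ p = 1/4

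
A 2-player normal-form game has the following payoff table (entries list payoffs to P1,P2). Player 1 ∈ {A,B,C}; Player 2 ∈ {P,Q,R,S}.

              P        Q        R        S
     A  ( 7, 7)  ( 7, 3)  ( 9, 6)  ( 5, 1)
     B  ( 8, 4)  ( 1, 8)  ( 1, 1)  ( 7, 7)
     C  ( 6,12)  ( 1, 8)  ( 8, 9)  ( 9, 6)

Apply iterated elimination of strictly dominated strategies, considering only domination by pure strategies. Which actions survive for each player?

P2 drop R (P beats it: A:7>6 B:4>1 C:12>9)
P2 drop S (Q beats it: A:3>1 B:8>7 C:8>6)
P1 drop C (A beats it: P:7>6 Q:7>1)
P1→{A,B} P2→{P,Q}

IESDS → P1:{A,B} P2:{P,Q}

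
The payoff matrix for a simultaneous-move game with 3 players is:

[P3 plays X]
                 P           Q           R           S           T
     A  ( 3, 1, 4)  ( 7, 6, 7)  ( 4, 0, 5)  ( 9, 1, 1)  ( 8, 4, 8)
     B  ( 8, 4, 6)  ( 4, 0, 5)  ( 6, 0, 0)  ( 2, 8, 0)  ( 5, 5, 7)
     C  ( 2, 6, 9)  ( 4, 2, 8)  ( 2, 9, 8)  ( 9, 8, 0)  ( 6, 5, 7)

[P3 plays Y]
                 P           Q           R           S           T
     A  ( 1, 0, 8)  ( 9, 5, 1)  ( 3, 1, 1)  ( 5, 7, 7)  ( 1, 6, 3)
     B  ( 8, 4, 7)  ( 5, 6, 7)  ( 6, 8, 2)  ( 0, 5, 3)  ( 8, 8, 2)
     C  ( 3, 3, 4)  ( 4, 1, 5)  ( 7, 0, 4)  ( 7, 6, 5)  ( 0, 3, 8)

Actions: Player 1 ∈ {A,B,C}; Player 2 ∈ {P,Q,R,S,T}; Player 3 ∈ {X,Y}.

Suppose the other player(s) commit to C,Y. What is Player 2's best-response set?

u_2(P vs C,Y) = 3
u_2(Q vs C,Y) = 1
u_2(R vs C,Y) = 0
u_2(S vs C,Y) = 6
u_2(T vs C,Y) = 3
max payoff 6 at {S}

P2 best: {S}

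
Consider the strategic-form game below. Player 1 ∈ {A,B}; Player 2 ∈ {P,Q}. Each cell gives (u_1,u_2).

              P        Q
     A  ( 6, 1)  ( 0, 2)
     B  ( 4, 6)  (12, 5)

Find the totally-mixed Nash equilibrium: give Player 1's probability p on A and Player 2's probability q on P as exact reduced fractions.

p=1/2, q=6/7

P1 indiff ⇒ q·6+(1-q)·0 = q·4+(1-q)·12 ⇒ q(2) = (1-q)(12) ⇒ q = 6/7
P2 indiff ⇒ p·1+(1-p)·6 = p·2+(1-p)·5 ⇒ p(-1) = (1-p)(-1) ⇒ p = 1/2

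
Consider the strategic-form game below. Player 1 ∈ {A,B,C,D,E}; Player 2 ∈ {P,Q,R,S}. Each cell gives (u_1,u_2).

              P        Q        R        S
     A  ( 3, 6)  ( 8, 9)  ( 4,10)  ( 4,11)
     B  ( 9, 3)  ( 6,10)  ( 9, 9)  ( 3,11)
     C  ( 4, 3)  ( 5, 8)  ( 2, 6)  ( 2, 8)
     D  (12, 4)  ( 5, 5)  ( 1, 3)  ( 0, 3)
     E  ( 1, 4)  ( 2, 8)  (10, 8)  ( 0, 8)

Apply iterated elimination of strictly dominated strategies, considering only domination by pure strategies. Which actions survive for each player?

IESDS → P1:{A,B,E} P2:{Q,R,S}

P1 drop C (B beats it: P:9>4 Q:6>5 R:9>2 S:3>2)
P2 drop P (Q beats it: A:9>6 B:10>3 D:5>4 E:8>4)
P1 drop D (A beats it: Q:8>5 R:4>1 S:4>0)
P1→{A,B,E} P2→{Q,R,S}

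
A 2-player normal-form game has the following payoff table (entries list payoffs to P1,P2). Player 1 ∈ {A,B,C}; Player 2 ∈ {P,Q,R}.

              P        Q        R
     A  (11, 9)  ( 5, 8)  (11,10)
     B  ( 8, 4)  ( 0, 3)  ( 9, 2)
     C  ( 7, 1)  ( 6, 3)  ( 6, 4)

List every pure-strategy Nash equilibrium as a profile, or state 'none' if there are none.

(A,P): not NE [P2→R gives 10>9]
(A,Q): not NE [P1→C gives 6>5; P2→R gives 10>8]
(A,R): NE
(B,P): not NE [P1→A gives 11>8]
(B,Q): not NE [P1→C gives 6>0; P2→P gives 4>3]
(B,R): not NE [P1→A gives 11>9; P2→P gives 4>2]
(C,P): not NE [P1→A gives 11>7; P2→R gives 4>1]
(C,Q): not NE [P2→R gives 4>3]
(C,R): not NE [P1→A gives 11>6]

PSNE = {(A,R)}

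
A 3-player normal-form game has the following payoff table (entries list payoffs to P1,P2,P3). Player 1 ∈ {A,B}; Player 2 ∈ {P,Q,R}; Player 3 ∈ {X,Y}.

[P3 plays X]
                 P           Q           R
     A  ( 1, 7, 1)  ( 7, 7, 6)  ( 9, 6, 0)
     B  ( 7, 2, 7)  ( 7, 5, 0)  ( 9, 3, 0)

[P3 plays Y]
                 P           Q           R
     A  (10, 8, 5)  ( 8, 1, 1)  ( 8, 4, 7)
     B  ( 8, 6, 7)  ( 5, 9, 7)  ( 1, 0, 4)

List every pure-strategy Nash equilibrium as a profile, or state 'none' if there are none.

Nash profiles: (A,P,Y), (A,Q,X)

(A,P,X): not NE [P1→B gives 7>1; P3→Y gives 5>1]
(A,P,Y): NE
(A,Q,X): NE
(A,Q,Y): not NE [P2→P gives 8>1; P3→X gives 6>1]
(A,R,X): not NE [P2→Q gives 7>6; P3→Y gives 7>0]
(A,R,Y): not NE [P2→P gives 8>4]
(B,P,X): not NE [P2→Q gives 5>2]
(B,P,Y): not NE [P1→A gives 10>8; P2→Q gives 9>6]
(B,Q,X): not NE [P3→Y gives 7>0]
(B,Q,Y): not NE [P1→A gives 8>5]
(B,R,X): not NE [P2→Q gives 5>3; P3→Y gives 4>0]
(B,R,Y): not NE [P1→A gives 8>1; P2→Q gives 9>0]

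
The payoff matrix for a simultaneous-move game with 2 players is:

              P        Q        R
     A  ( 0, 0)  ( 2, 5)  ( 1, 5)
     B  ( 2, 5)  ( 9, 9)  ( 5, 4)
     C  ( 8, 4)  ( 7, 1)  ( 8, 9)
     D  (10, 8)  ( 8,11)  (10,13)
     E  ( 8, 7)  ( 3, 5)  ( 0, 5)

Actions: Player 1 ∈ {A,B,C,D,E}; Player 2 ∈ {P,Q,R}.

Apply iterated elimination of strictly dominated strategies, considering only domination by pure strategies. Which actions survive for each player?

Survivors P1:{B,D} P2:{Q,R}

P1 drop A (B beats it: P:2>0 Q:9>2 R:5>1)
P1 drop C (D beats it: P:10>8 Q:8>7 R:10>8)
P1 drop E (D beats it: P:10>8 Q:8>3 R:10>0)
P2 drop P (Q beats it: B:9>5 D:11>8)
P1→{B,D} P2→{Q,R}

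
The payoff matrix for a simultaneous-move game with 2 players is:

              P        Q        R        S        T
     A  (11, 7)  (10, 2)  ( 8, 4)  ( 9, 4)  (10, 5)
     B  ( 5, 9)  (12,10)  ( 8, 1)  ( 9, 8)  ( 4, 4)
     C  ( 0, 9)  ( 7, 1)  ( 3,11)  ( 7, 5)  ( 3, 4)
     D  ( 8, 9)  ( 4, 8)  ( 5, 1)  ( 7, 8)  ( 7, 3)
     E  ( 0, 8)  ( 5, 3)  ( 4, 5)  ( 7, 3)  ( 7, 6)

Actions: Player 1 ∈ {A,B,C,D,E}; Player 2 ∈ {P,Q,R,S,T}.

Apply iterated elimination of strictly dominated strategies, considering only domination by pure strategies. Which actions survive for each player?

IESDS → P1:{A,B} P2:{P,Q}

P1 drop C (A beats it: P:11>0 Q:10>7 R:8>3 S:9>7 T:10>3)
P1 drop D (A beats it: P:11>8 Q:10>4 R:8>5 S:9>7 T:10>7)
P1 drop E (A beats it: P:11>0 Q:10>5 R:8>4 S:9>7 T:10>7)
P2 drop R (P beats it: A:7>4 B:9>1)
P2 drop S (P beats it: A:7>4 B:9>8)
P2 drop T (P beats it: A:7>5 B:9>4)
P1→{A,B} P2→{P,Q}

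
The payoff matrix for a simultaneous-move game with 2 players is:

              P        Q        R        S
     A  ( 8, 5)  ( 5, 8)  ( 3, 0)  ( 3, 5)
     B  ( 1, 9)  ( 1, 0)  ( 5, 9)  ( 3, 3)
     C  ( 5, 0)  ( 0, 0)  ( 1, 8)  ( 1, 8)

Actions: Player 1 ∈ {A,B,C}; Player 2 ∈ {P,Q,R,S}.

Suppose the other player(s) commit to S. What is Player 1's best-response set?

argmax u_1 = {A,B}

u_1(A vs S) = 3
u_1(B vs S) = 3
u_1(C vs S) = 1
max payoff 3 at {A,B}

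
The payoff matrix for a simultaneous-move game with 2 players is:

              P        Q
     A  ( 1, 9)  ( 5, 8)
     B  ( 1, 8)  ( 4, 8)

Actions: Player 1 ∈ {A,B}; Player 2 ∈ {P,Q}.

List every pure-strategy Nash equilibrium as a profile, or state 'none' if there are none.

Nash profiles: (A,P), (B,P)

(A,P): NE
(A,Q): not NE [P2→P gives 9>8]
(B,P): NE
(B,Q): not NE [P1→A gives 5>4]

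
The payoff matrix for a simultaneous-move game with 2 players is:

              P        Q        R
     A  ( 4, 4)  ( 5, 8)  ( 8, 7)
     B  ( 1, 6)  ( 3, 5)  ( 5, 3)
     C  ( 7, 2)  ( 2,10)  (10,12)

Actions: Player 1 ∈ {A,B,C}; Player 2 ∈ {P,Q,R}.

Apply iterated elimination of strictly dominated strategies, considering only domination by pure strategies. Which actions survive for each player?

Remaining: P1:{A,C} P2:{Q,R}

P1 drop B (A beats it: P:4>1 Q:5>3 R:8>5)
P2 drop P (Q beats it: A:8>4 C:10>2)
P1→{A,C} P2→{Q,R}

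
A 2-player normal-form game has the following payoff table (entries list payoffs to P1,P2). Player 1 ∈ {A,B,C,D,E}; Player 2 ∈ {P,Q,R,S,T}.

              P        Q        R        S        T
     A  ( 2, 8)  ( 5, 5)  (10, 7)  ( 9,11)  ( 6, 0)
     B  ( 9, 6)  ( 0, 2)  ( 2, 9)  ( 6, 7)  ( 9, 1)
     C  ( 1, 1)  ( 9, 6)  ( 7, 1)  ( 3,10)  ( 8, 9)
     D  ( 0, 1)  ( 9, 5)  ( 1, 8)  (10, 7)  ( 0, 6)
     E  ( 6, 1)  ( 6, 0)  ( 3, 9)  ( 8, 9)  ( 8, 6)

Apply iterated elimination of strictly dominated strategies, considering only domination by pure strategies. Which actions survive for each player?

Remaining: P1:{A,D} P2:{R,S}

P2 drop P (S beats it: A:11>8 B:7>6 C:10>1 D:7>1 E:9>1)
P2 drop Q (S beats it: A:11>5 B:7>2 C:10>6 D:7>5 E:9>0)
P2 drop T (S beats it: A:11>0 B:7>1 C:10>9 D:7>6 E:9>6)
P1 drop B (A beats it: R:10>2 S:9>6)
P1 drop C (A beats it: R:10>7 S:9>3)
P1 drop E (A beats it: R:10>3 S:9>8)
P1→{A,D} P2→{R,S}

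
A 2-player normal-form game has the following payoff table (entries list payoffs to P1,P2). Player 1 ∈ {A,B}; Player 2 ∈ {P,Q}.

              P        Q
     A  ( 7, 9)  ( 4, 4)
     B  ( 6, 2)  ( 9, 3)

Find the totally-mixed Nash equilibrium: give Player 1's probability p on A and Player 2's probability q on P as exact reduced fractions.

P1 indiff ⇒ q·7+(1-q)·4 = q·6+(1-q)·9 ⇒ q(1) = (1-q)(5) ⇒ q = 5/6
P2 indiff ⇒ p·9+(1-p)·2 = p·4+(1-p)·3 ⇒ p(5) = (1-p)(1) ⇒ p = 1/6

p=1/6, q=5/6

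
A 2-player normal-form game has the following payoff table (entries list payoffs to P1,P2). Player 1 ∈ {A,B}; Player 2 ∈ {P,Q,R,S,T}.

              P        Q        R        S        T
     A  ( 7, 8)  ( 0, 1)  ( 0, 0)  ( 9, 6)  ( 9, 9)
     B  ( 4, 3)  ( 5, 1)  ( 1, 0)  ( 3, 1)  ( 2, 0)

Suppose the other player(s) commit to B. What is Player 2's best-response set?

BR_2 = {P}

u_2(P vs B) = 3
u_2(Q vs B) = 1
u_2(R vs B) = 0
u_2(S vs B) = 1
u_2(T vs B) = 0
max payoff 3 at {P}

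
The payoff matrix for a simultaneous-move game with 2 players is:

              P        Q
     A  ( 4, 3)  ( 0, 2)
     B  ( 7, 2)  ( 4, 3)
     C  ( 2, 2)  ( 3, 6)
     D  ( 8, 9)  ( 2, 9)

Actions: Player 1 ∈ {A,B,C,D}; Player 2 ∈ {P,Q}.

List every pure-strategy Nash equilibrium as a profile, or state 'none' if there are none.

Nash profiles: (B,Q), (D,P)

(A,P): not NE [P1→D gives 8>4]
(A,Q): not NE [P1→B gives 4>0; P2→P gives 3>2]
(B,P): not NE [P1→D gives 8>7; P2→Q gives 3>2]
(B,Q): NE
(C,P): not NE [P1→D gives 8>2; P2→Q gives 6>2]
(C,Q): not NE [P1→B gives 4>3]
(D,P): NE
(D,Q): not NE [P1→B gives 4>2]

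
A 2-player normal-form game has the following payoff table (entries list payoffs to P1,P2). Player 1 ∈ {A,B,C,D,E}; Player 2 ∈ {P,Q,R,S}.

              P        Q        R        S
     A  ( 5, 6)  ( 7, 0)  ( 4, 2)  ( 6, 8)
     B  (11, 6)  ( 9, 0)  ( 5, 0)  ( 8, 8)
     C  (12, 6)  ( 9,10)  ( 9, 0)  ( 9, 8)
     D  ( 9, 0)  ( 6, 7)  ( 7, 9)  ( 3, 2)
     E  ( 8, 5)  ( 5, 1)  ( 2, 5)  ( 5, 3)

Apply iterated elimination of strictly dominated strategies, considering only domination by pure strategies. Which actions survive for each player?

IESDS → P1:{B,C} P2:{Q,S}

P1 drop A (B beats it: P:11>5 Q:9>7 R:5>4 S:8>6)
P1 drop D (C beats it: P:12>9 Q:9>6 R:9>7 S:9>3)
P1 drop E (B beats it: P:11>8 Q:9>5 R:5>2 S:8>5)
P2 drop P (S beats it: B:8>6 C:8>6)
P2 drop R (S beats it: B:8>0 C:8>0)
P1→{B,C} P2→{Q,S}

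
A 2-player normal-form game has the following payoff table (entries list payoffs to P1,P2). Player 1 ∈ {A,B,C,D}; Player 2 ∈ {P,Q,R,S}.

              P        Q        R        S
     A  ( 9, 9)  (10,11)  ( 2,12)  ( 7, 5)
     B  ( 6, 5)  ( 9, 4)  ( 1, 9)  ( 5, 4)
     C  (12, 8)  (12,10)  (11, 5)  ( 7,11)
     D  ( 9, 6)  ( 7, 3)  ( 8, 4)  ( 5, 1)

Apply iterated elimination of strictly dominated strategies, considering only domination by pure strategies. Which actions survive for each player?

P1 drop B (A beats it: P:9>6 Q:10>9 R:2>1 S:7>5)
P1 drop D (C beats it: P:12>9 Q:12>7 R:11>8 S:7>5)
P2 drop P (Q beats it: A:11>9 C:10>8)
P1→{A,C} P2→{Q,R,S}

IESDS → P1:{A,C} P2:{Q,R,S}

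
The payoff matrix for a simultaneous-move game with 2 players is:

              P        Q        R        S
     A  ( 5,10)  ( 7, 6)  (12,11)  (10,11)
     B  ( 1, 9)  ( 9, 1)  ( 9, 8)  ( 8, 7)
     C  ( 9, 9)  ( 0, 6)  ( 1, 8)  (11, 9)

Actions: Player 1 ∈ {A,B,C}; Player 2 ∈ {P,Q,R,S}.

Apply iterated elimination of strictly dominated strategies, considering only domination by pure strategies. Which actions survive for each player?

P2 drop Q (P beats it: A:10>6 B:9>1 C:9>6)
P1 drop B (A beats it: P:5>1 R:12>9 S:10>8)
P1→{A,C} P2→{P,R,S}

IESDS → P1:{A,C} P2:{P,R,S}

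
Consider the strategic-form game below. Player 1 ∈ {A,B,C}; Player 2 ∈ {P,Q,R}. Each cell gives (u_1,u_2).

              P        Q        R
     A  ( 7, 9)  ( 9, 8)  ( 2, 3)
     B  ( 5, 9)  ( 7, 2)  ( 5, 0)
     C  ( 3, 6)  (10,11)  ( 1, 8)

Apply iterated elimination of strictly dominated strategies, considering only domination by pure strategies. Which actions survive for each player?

Survivors P1:{A,C} P2:{P,Q}

P2 drop R (Q beats it: A:8>3 B:2>0 C:11>8)
P1 drop B (A beats it: P:7>5 Q:9>7)
P1→{A,C} P2→{P,Q}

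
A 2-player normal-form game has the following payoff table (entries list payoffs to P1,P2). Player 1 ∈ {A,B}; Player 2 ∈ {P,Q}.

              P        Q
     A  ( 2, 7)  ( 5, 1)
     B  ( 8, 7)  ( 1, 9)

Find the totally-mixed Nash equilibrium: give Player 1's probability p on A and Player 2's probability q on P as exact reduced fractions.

p=1/4, q=2/5

P1 indiff ⇒ q·2+(1-q)·5 = q·8+(1-q)·1 ⇒ q(-6) = (1-q)(-4) ⇒ q = 2/5
P2 indiff ⇒ p·7+(1-p)·7 = p·1+(1-p)·9 ⇒ p(6) = (1-p)(2) ⇒ p = 1/4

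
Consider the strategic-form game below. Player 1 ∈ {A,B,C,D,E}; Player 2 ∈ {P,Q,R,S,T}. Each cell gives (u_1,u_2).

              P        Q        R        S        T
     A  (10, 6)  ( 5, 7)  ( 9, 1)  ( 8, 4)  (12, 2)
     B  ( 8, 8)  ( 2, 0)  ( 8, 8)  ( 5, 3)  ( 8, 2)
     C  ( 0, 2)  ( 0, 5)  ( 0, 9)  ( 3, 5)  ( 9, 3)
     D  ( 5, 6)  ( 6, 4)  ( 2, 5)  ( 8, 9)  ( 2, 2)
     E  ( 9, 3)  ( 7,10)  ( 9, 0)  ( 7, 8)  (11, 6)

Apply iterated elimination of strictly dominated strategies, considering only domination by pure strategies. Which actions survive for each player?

P1 drop B (A beats it: P:10>8 Q:5>2 R:9>8 S:8>5 T:12>8)
P1 drop C (A beats it: P:10>0 Q:5>0 R:9>0 S:8>3 T:12>9)
P2 drop R (P beats it: A:6>1 D:6>5 E:3>0)
P2 drop T (Q beats it: A:7>2 D:4>2 E:10>6)
P1→{A,D,E} P2→{P,Q,S}

Survivors P1:{A,D,E} P2:{P,Q,S}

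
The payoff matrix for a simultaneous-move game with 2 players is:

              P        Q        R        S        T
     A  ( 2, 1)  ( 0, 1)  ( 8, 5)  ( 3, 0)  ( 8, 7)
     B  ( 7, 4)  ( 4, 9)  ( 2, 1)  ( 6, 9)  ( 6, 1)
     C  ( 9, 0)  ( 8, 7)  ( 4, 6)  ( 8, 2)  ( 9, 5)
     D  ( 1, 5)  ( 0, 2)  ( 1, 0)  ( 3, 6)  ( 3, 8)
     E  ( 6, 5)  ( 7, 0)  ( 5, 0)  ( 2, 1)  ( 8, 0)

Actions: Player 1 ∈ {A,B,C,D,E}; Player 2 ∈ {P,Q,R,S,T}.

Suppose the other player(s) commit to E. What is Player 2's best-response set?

P2 best: {P}

u_2(P vs E) = 5
u_2(Q vs E) = 0
u_2(R vs E) = 0
u_2(S vs E) = 1
u_2(T vs E) = 0
max payoff 5 at {P}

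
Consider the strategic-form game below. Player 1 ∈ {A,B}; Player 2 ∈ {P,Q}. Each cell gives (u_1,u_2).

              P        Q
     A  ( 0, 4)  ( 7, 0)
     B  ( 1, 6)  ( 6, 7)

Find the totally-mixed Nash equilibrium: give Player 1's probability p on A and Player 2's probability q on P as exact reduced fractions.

P1 indiff ⇒ q·0+(1-q)·7 = q·1+(1-q)·6 ⇒ q(-1) = (1-q)(-1) ⇒ q = 1/2
P2 indiff ⇒ p·4+(1-p)·6 = p·0+(1-p)·7 ⇒ p(4) = (1-p)(1) ⇒ p = 1/5

p=1/5, q=1/2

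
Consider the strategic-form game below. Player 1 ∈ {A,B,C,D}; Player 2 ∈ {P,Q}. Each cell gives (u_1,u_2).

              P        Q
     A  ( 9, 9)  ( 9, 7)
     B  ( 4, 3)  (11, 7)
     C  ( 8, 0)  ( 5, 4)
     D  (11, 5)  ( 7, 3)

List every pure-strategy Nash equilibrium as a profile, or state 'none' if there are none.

NE set: (B,Q), (D,P)

(A,P): not NE [P1→D gives 11>9]
(A,Q): not NE [P1→B gives 11>9; P2→P gives 9>7]
(B,P): not NE [P1→D gives 11>4; P2→Q gives 7>3]
(B,Q): NE
(C,P): not NE [P1→D gives 11>8; P2→Q gives 4>0]
(C,Q): not NE [P1→B gives 11>5]
(D,P): NE
(D,Q): not NE [P1→B gives 11>7; P2→P gives 5>3]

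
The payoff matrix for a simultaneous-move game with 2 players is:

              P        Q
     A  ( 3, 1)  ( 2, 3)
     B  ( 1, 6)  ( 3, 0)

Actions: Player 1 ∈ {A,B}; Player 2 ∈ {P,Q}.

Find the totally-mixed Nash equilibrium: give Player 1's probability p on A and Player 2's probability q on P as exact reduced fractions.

(p,q) = (3/4, 1/3)

P1 indiff ⇒ q·3+(1-q)·2 = q·1+(1-q)·3 ⇒ q(2) = (1-q)(1) ⇒ q = 1/3
P2 indiff ⇒ p·1+(1-p)·6 = p·3+(1-p)·0 ⇒ p(-2) = (1-p)(-6) ⇒ p = 3/4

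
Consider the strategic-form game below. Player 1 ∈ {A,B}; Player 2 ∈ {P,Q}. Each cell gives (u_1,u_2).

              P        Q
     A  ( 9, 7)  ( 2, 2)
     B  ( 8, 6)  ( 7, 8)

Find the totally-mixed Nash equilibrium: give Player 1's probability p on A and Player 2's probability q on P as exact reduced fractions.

(p,q) = (2/7, 5/6)

P1 indiff ⇒ q·9+(1-q)·2 = q·8+(1-q)·7 ⇒ q(1) = (1-q)(5) ⇒ q = 5/6
P2 indiff ⇒ p·7+(1-p)·6 = p·2+(1-p)·8 ⇒ p(5) = (1-p)(2) ⇒ p = 2/7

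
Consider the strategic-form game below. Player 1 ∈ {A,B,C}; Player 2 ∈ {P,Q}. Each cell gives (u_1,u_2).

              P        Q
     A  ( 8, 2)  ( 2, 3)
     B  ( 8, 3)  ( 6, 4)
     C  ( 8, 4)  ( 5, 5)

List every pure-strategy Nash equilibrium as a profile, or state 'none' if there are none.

(A,P): not NE [P2→Q gives 3>2]
(A,Q): not NE [P1→B gives 6>2]
(B,P): not NE [P2→Q gives 4>3]
(B,Q): NE
(C,P): not NE [P2→Q gives 5>4]
(C,Q): not NE [P1→B gives 6>5]

PSNE = {(B,Q)}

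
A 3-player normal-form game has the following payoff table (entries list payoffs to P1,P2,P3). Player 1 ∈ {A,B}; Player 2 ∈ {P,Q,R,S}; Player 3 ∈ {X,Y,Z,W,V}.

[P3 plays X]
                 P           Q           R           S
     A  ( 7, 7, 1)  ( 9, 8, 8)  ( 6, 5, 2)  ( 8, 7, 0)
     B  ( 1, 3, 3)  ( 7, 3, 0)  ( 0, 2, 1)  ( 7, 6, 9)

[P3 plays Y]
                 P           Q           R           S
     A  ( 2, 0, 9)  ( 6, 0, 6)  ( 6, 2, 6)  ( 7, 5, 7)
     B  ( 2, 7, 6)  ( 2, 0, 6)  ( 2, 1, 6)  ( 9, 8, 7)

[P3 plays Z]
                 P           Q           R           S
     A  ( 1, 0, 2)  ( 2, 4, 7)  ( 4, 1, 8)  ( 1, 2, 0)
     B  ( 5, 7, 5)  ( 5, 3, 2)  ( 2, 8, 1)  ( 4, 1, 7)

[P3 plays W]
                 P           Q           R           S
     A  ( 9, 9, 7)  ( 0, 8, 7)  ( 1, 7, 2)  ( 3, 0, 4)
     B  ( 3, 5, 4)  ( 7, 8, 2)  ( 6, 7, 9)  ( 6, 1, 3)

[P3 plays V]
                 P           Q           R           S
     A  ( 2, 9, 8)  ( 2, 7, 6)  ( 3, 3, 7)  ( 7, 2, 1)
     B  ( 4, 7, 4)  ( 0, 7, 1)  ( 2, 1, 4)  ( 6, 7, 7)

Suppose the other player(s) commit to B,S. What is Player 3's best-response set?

u_3(X vs B,S) = 9
u_3(Y vs B,S) = 7
u_3(Z vs B,S) = 7
u_3(W vs B,S) = 3
u_3(V vs B,S) = 7
max payoff 9 at {X}

argmax u_3 = {X}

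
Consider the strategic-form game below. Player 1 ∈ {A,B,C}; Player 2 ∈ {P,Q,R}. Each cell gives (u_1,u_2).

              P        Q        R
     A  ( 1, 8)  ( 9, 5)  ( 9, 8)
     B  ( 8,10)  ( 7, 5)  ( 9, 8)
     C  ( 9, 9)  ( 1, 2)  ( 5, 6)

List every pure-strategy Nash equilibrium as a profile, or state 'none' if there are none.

(A,P): not NE [P1→C gives 9>1]
(A,Q): not NE [P2→R gives 8>5]
(A,R): NE
(B,P): not NE [P1→C gives 9>8]
(B,Q): not NE [P1→A gives 9>7; P2→P gives 10>5]
(B,R): not NE [P2→P gives 10>8]
(C,P): NE
(C,Q): not NE [P1→A gives 9>1; P2→P gives 9>2]
(C,R): not NE [P1→B gives 9>5; P2→P gives 9>6]

PSNE = {(A,R), (C,P)}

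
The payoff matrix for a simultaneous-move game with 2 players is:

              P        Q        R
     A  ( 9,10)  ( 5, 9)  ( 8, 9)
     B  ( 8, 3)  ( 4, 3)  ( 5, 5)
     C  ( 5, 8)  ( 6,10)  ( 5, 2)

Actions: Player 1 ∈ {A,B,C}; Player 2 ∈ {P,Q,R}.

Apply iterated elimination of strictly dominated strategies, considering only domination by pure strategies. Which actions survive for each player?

Remaining: P1:{A,C} P2:{P,Q}

P1 drop B (A beats it: P:9>8 Q:5>4 R:8>5)
P2 drop R (P beats it: A:10>9 C:8>2)
P1→{A,C} P2→{P,Q}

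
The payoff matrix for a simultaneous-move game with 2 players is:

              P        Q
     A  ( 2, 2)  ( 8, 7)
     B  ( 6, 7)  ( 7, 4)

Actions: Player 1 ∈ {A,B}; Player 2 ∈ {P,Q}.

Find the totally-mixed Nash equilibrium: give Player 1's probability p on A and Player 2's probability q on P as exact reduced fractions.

P1 indiff ⇒ q·2+(1-q)·8 = q·6+(1-q)·7 ⇒ q(-4) = (1-q)(-1) ⇒ q = 1/5
P2 indiff ⇒ p·2+(1-p)·7 = p·7+(1-p)·4 ⇒ p(-5) = (1-p)(-3) ⇒ p = 3/8

P1 mixes 3/8 on A; P2 mixes 1/5 on P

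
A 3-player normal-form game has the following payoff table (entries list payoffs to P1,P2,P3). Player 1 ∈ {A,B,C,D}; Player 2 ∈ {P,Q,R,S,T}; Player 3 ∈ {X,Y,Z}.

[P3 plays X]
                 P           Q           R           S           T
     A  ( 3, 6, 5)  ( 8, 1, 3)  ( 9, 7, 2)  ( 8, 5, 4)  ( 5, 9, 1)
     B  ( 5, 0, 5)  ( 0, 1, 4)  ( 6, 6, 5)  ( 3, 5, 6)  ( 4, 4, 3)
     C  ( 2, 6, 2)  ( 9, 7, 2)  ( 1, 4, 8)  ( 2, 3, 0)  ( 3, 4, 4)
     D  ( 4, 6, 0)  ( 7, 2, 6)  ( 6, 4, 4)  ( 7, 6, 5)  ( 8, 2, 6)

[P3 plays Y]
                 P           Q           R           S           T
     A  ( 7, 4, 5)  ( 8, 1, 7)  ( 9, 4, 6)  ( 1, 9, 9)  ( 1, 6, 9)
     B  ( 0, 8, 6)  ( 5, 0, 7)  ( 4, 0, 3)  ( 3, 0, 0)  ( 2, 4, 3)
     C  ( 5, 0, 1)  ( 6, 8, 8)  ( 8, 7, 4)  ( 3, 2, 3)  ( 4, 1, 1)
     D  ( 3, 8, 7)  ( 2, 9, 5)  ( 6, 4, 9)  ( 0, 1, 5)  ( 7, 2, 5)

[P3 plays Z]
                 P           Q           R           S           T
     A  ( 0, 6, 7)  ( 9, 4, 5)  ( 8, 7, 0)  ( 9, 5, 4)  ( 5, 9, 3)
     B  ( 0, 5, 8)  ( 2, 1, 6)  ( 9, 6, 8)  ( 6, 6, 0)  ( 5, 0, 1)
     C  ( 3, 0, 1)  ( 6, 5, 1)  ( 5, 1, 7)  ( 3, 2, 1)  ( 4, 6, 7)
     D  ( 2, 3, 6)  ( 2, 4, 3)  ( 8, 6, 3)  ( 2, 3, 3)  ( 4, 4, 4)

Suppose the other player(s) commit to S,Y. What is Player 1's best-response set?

P1 best: {B,C}

u_1(A vs S,Y) = 1
u_1(B vs S,Y) = 3
u_1(C vs S,Y) = 3
u_1(D vs S,Y) = 0
max payoff 3 at {B,C}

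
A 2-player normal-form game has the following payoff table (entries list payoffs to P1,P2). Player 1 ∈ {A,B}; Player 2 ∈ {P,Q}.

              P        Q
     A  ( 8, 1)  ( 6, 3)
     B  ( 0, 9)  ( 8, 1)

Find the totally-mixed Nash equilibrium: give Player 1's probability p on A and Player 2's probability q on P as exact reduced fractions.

(p,q) = (4/5, 1/5)

P1 indiff ⇒ q·8+(1-q)·6 = q·0+(1-q)·8 ⇒ q(8) = (1-q)(2) ⇒ q = 1/5
P2 indiff ⇒ p·1+(1-p)·9 = p·3+(1-p)·1 ⇒ p(-2) = (1-p)(-8) ⇒ p = 4/5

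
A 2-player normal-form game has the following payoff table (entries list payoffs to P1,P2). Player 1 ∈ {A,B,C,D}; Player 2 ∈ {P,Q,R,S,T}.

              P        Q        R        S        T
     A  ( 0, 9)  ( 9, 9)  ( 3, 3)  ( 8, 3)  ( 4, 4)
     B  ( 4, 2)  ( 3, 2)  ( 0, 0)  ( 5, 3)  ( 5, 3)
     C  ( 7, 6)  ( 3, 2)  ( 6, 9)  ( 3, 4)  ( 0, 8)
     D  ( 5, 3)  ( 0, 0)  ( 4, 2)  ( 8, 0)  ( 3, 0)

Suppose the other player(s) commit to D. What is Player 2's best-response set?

P2 best: {P}

u_2(P vs D) = 3
u_2(Q vs D) = 0
u_2(R vs D) = 2
u_2(S vs D) = 0
u_2(T vs D) = 0
max payoff 3 at {P}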